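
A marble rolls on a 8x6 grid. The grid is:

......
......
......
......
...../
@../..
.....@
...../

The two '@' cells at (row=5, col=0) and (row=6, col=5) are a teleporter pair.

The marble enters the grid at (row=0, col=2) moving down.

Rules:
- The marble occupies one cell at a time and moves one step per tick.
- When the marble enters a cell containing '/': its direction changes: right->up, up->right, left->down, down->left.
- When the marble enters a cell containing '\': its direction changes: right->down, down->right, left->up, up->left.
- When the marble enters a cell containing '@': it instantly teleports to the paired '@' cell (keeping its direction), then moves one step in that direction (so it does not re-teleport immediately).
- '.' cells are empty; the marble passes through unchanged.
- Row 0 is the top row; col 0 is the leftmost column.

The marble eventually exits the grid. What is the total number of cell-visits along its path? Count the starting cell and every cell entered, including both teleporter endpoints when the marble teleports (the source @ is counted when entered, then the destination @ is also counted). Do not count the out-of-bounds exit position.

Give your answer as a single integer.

Step 1: enter (0,2), '.' pass, move down to (1,2)
Step 2: enter (1,2), '.' pass, move down to (2,2)
Step 3: enter (2,2), '.' pass, move down to (3,2)
Step 4: enter (3,2), '.' pass, move down to (4,2)
Step 5: enter (4,2), '.' pass, move down to (5,2)
Step 6: enter (5,2), '.' pass, move down to (6,2)
Step 7: enter (6,2), '.' pass, move down to (7,2)
Step 8: enter (7,2), '.' pass, move down to (8,2)
Step 9: at (8,2) — EXIT via bottom edge, pos 2
Path length (cell visits): 8

Answer: 8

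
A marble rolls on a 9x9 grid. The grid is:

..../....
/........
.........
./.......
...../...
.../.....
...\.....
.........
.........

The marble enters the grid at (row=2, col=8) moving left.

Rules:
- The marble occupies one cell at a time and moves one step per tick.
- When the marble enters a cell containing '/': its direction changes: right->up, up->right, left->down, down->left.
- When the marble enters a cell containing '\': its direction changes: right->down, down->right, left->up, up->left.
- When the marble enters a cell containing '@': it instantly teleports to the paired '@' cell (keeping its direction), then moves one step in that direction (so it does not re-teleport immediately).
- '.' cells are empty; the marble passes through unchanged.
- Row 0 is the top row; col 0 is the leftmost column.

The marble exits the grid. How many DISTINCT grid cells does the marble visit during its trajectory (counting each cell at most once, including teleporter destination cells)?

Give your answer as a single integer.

Answer: 9

Derivation:
Step 1: enter (2,8), '.' pass, move left to (2,7)
Step 2: enter (2,7), '.' pass, move left to (2,6)
Step 3: enter (2,6), '.' pass, move left to (2,5)
Step 4: enter (2,5), '.' pass, move left to (2,4)
Step 5: enter (2,4), '.' pass, move left to (2,3)
Step 6: enter (2,3), '.' pass, move left to (2,2)
Step 7: enter (2,2), '.' pass, move left to (2,1)
Step 8: enter (2,1), '.' pass, move left to (2,0)
Step 9: enter (2,0), '.' pass, move left to (2,-1)
Step 10: at (2,-1) — EXIT via left edge, pos 2
Distinct cells visited: 9 (path length 9)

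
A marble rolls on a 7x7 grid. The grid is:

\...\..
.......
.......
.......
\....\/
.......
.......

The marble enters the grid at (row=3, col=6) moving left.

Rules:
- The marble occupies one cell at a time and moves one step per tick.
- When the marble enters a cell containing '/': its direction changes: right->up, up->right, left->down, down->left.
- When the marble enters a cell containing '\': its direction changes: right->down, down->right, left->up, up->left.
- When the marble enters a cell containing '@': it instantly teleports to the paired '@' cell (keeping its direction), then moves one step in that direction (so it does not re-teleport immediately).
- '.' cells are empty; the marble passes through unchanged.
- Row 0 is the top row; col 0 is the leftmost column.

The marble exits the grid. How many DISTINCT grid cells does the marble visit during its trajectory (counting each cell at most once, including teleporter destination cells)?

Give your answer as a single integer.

Step 1: enter (3,6), '.' pass, move left to (3,5)
Step 2: enter (3,5), '.' pass, move left to (3,4)
Step 3: enter (3,4), '.' pass, move left to (3,3)
Step 4: enter (3,3), '.' pass, move left to (3,2)
Step 5: enter (3,2), '.' pass, move left to (3,1)
Step 6: enter (3,1), '.' pass, move left to (3,0)
Step 7: enter (3,0), '.' pass, move left to (3,-1)
Step 8: at (3,-1) — EXIT via left edge, pos 3
Distinct cells visited: 7 (path length 7)

Answer: 7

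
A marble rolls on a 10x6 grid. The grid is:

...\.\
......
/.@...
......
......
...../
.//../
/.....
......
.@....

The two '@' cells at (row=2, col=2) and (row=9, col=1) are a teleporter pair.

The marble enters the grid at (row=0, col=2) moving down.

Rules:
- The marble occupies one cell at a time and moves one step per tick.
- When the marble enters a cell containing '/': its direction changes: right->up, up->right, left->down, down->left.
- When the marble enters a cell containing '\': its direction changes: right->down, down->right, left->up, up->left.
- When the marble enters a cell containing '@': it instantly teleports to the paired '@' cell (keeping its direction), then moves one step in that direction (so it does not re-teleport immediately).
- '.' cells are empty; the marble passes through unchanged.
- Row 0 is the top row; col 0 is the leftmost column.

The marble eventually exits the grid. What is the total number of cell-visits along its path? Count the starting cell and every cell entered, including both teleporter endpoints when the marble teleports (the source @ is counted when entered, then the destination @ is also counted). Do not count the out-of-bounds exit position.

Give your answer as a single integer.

Answer: 4

Derivation:
Step 1: enter (0,2), '.' pass, move down to (1,2)
Step 2: enter (1,2), '.' pass, move down to (2,2)
Step 3: enter (2,2), '@' teleport (2,2)->(9,1), also enter (9,1), move down to (10,1)
Step 4: at (10,1) — EXIT via bottom edge, pos 1
Path length (cell visits): 4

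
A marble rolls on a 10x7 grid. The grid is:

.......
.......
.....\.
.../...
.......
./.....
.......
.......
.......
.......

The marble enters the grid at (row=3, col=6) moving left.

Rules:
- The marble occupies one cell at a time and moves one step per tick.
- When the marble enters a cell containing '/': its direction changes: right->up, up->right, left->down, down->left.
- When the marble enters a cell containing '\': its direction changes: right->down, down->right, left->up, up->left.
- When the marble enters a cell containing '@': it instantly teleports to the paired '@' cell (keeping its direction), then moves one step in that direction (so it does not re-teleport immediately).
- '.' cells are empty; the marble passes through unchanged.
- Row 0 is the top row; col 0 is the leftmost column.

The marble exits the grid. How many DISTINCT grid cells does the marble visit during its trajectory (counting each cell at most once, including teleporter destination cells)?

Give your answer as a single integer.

Answer: 10

Derivation:
Step 1: enter (3,6), '.' pass, move left to (3,5)
Step 2: enter (3,5), '.' pass, move left to (3,4)
Step 3: enter (3,4), '.' pass, move left to (3,3)
Step 4: enter (3,3), '/' deflects left->down, move down to (4,3)
Step 5: enter (4,3), '.' pass, move down to (5,3)
Step 6: enter (5,3), '.' pass, move down to (6,3)
Step 7: enter (6,3), '.' pass, move down to (7,3)
Step 8: enter (7,3), '.' pass, move down to (8,3)
Step 9: enter (8,3), '.' pass, move down to (9,3)
Step 10: enter (9,3), '.' pass, move down to (10,3)
Step 11: at (10,3) — EXIT via bottom edge, pos 3
Distinct cells visited: 10 (path length 10)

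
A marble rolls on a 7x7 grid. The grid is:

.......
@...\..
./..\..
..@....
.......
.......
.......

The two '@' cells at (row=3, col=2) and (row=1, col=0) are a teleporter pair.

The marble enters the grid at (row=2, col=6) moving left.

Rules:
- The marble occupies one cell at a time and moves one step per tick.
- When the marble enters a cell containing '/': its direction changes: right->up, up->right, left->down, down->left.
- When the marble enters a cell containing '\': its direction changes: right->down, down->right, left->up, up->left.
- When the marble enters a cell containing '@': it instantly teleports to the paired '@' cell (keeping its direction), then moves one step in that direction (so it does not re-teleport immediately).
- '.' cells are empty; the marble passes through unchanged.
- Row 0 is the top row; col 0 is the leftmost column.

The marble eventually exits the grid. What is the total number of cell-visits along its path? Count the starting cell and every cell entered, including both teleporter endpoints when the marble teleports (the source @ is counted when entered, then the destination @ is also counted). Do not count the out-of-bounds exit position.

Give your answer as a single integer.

Step 1: enter (2,6), '.' pass, move left to (2,5)
Step 2: enter (2,5), '.' pass, move left to (2,4)
Step 3: enter (2,4), '\' deflects left->up, move up to (1,4)
Step 4: enter (1,4), '\' deflects up->left, move left to (1,3)
Step 5: enter (1,3), '.' pass, move left to (1,2)
Step 6: enter (1,2), '.' pass, move left to (1,1)
Step 7: enter (1,1), '.' pass, move left to (1,0)
Step 8: enter (1,0), '@' teleport (1,0)->(3,2), also enter (3,2), move left to (3,1)
Step 9: enter (3,1), '.' pass, move left to (3,0)
Step 10: enter (3,0), '.' pass, move left to (3,-1)
Step 11: at (3,-1) — EXIT via left edge, pos 3
Path length (cell visits): 11

Answer: 11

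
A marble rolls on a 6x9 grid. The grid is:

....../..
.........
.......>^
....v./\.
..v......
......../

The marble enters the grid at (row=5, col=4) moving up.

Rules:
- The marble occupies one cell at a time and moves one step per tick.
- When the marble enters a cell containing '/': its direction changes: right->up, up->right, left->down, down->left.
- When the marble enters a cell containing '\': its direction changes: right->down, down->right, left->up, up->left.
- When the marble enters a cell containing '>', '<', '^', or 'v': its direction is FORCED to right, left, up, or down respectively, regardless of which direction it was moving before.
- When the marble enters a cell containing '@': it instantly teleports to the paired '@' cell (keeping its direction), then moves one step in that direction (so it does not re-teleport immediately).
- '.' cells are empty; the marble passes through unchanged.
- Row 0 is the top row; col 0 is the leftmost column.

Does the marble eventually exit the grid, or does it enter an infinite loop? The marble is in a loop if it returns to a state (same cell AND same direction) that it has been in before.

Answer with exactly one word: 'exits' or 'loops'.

Answer: exits

Derivation:
Step 1: enter (5,4), '.' pass, move up to (4,4)
Step 2: enter (4,4), '.' pass, move up to (3,4)
Step 3: enter (3,4), 'v' forces up->down, move down to (4,4)
Step 4: enter (4,4), '.' pass, move down to (5,4)
Step 5: enter (5,4), '.' pass, move down to (6,4)
Step 6: at (6,4) — EXIT via bottom edge, pos 4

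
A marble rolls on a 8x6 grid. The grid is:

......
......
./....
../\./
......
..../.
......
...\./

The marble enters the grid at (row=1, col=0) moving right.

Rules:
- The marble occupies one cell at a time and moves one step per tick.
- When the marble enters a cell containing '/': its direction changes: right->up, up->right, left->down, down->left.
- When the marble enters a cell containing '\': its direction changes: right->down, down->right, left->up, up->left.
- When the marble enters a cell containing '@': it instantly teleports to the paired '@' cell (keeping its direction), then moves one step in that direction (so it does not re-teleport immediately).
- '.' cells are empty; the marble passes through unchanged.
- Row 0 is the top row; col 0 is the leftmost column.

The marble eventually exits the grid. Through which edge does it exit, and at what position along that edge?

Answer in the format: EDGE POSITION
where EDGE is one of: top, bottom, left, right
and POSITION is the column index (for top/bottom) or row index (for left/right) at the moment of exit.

Answer: right 1

Derivation:
Step 1: enter (1,0), '.' pass, move right to (1,1)
Step 2: enter (1,1), '.' pass, move right to (1,2)
Step 3: enter (1,2), '.' pass, move right to (1,3)
Step 4: enter (1,3), '.' pass, move right to (1,4)
Step 5: enter (1,4), '.' pass, move right to (1,5)
Step 6: enter (1,5), '.' pass, move right to (1,6)
Step 7: at (1,6) — EXIT via right edge, pos 1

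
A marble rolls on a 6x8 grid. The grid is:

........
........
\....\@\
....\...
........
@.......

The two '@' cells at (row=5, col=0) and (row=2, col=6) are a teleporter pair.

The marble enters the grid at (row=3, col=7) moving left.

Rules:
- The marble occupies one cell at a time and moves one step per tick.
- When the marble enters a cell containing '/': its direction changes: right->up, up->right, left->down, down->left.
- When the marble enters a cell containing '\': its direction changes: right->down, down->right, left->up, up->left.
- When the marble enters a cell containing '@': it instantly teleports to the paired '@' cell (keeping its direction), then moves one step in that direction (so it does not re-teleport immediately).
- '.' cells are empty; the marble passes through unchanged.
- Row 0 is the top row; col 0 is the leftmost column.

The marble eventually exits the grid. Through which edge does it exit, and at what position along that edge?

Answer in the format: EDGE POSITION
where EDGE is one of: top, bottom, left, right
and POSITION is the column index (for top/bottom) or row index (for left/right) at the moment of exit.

Answer: top 4

Derivation:
Step 1: enter (3,7), '.' pass, move left to (3,6)
Step 2: enter (3,6), '.' pass, move left to (3,5)
Step 3: enter (3,5), '.' pass, move left to (3,4)
Step 4: enter (3,4), '\' deflects left->up, move up to (2,4)
Step 5: enter (2,4), '.' pass, move up to (1,4)
Step 6: enter (1,4), '.' pass, move up to (0,4)
Step 7: enter (0,4), '.' pass, move up to (-1,4)
Step 8: at (-1,4) — EXIT via top edge, pos 4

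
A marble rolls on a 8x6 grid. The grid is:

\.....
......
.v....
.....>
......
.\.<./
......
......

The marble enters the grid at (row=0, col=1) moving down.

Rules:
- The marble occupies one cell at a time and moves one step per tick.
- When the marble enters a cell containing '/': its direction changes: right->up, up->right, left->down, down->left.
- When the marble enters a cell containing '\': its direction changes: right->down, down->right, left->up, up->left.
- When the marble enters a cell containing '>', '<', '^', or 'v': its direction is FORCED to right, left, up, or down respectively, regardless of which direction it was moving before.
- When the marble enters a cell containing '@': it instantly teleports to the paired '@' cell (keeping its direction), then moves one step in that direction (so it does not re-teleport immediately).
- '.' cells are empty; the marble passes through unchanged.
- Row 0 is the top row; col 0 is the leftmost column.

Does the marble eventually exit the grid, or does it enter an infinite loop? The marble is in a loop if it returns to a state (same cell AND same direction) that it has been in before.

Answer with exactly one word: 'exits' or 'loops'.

Answer: loops

Derivation:
Step 1: enter (0,1), '.' pass, move down to (1,1)
Step 2: enter (1,1), '.' pass, move down to (2,1)
Step 3: enter (2,1), 'v' forces down->down, move down to (3,1)
Step 4: enter (3,1), '.' pass, move down to (4,1)
Step 5: enter (4,1), '.' pass, move down to (5,1)
Step 6: enter (5,1), '\' deflects down->right, move right to (5,2)
Step 7: enter (5,2), '.' pass, move right to (5,3)
Step 8: enter (5,3), '<' forces right->left, move left to (5,2)
Step 9: enter (5,2), '.' pass, move left to (5,1)
Step 10: enter (5,1), '\' deflects left->up, move up to (4,1)
Step 11: enter (4,1), '.' pass, move up to (3,1)
Step 12: enter (3,1), '.' pass, move up to (2,1)
Step 13: enter (2,1), 'v' forces up->down, move down to (3,1)
Step 14: at (3,1) dir=down — LOOP DETECTED (seen before)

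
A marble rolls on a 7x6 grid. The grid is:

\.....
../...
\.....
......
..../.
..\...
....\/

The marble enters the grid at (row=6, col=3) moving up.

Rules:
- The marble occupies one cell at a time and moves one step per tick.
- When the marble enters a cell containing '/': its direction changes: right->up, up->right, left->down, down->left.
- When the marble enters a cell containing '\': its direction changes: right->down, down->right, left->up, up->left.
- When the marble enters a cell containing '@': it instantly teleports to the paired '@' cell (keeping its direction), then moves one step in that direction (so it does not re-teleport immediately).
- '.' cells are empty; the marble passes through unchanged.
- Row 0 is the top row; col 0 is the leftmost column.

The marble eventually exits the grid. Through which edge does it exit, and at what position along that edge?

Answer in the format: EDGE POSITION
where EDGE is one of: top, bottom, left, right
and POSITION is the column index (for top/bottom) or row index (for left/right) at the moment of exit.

Answer: top 3

Derivation:
Step 1: enter (6,3), '.' pass, move up to (5,3)
Step 2: enter (5,3), '.' pass, move up to (4,3)
Step 3: enter (4,3), '.' pass, move up to (3,3)
Step 4: enter (3,3), '.' pass, move up to (2,3)
Step 5: enter (2,3), '.' pass, move up to (1,3)
Step 6: enter (1,3), '.' pass, move up to (0,3)
Step 7: enter (0,3), '.' pass, move up to (-1,3)
Step 8: at (-1,3) — EXIT via top edge, pos 3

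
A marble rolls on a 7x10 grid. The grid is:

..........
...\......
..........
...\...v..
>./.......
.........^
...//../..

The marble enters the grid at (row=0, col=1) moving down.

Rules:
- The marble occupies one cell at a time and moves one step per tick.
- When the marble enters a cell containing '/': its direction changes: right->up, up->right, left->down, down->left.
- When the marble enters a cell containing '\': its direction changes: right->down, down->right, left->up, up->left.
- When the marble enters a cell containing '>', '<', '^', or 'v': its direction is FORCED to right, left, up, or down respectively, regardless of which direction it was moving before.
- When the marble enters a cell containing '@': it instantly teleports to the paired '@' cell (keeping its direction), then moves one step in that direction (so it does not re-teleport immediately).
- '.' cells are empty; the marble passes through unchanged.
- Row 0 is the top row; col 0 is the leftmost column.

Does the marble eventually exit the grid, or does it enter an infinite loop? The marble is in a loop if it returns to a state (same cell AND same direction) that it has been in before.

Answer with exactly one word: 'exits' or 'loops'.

Answer: exits

Derivation:
Step 1: enter (0,1), '.' pass, move down to (1,1)
Step 2: enter (1,1), '.' pass, move down to (2,1)
Step 3: enter (2,1), '.' pass, move down to (3,1)
Step 4: enter (3,1), '.' pass, move down to (4,1)
Step 5: enter (4,1), '.' pass, move down to (5,1)
Step 6: enter (5,1), '.' pass, move down to (6,1)
Step 7: enter (6,1), '.' pass, move down to (7,1)
Step 8: at (7,1) — EXIT via bottom edge, pos 1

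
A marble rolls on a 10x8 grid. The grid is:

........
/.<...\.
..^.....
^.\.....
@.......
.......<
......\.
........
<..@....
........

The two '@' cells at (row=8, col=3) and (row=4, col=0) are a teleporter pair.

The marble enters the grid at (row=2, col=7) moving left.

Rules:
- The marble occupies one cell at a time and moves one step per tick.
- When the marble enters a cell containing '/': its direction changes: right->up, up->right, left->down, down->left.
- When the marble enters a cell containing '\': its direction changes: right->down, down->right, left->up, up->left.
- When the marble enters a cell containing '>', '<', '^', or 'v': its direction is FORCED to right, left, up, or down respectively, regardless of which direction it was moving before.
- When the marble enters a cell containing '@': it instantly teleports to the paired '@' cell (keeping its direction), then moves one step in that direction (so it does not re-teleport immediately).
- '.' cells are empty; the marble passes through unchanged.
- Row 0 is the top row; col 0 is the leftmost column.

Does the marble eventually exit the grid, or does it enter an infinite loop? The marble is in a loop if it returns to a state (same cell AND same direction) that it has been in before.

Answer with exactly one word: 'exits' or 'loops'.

Step 1: enter (2,7), '.' pass, move left to (2,6)
Step 2: enter (2,6), '.' pass, move left to (2,5)
Step 3: enter (2,5), '.' pass, move left to (2,4)
Step 4: enter (2,4), '.' pass, move left to (2,3)
Step 5: enter (2,3), '.' pass, move left to (2,2)
Step 6: enter (2,2), '^' forces left->up, move up to (1,2)
Step 7: enter (1,2), '<' forces up->left, move left to (1,1)
Step 8: enter (1,1), '.' pass, move left to (1,0)
Step 9: enter (1,0), '/' deflects left->down, move down to (2,0)
Step 10: enter (2,0), '.' pass, move down to (3,0)
Step 11: enter (3,0), '^' forces down->up, move up to (2,0)
Step 12: enter (2,0), '.' pass, move up to (1,0)
Step 13: enter (1,0), '/' deflects up->right, move right to (1,1)
Step 14: enter (1,1), '.' pass, move right to (1,2)
Step 15: enter (1,2), '<' forces right->left, move left to (1,1)
Step 16: at (1,1) dir=left — LOOP DETECTED (seen before)

Answer: loops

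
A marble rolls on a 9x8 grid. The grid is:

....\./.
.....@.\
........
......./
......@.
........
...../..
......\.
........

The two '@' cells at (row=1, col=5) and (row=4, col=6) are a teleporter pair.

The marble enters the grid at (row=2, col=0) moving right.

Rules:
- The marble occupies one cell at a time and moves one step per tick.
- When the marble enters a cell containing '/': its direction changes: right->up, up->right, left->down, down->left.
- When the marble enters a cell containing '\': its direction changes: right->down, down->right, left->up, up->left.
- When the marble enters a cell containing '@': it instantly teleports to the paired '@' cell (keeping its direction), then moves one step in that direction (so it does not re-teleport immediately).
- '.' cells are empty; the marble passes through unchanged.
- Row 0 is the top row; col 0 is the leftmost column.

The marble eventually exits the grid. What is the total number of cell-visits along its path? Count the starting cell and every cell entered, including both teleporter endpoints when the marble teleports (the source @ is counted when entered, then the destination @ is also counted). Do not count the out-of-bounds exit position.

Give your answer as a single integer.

Answer: 8

Derivation:
Step 1: enter (2,0), '.' pass, move right to (2,1)
Step 2: enter (2,1), '.' pass, move right to (2,2)
Step 3: enter (2,2), '.' pass, move right to (2,3)
Step 4: enter (2,3), '.' pass, move right to (2,4)
Step 5: enter (2,4), '.' pass, move right to (2,5)
Step 6: enter (2,5), '.' pass, move right to (2,6)
Step 7: enter (2,6), '.' pass, move right to (2,7)
Step 8: enter (2,7), '.' pass, move right to (2,8)
Step 9: at (2,8) — EXIT via right edge, pos 2
Path length (cell visits): 8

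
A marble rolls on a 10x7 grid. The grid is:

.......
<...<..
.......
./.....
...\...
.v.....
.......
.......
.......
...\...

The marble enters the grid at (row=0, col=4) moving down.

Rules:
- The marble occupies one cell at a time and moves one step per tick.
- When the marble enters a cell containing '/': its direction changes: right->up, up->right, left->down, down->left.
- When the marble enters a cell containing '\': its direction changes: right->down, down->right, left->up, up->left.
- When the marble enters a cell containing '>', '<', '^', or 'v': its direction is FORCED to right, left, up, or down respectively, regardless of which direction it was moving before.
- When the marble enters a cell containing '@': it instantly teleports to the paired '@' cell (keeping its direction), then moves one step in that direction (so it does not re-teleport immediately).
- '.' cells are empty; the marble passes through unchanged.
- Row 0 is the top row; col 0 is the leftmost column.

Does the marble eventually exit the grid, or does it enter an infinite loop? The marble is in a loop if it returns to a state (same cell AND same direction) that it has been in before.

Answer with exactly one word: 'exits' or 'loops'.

Answer: exits

Derivation:
Step 1: enter (0,4), '.' pass, move down to (1,4)
Step 2: enter (1,4), '<' forces down->left, move left to (1,3)
Step 3: enter (1,3), '.' pass, move left to (1,2)
Step 4: enter (1,2), '.' pass, move left to (1,1)
Step 5: enter (1,1), '.' pass, move left to (1,0)
Step 6: enter (1,0), '<' forces left->left, move left to (1,-1)
Step 7: at (1,-1) — EXIT via left edge, pos 1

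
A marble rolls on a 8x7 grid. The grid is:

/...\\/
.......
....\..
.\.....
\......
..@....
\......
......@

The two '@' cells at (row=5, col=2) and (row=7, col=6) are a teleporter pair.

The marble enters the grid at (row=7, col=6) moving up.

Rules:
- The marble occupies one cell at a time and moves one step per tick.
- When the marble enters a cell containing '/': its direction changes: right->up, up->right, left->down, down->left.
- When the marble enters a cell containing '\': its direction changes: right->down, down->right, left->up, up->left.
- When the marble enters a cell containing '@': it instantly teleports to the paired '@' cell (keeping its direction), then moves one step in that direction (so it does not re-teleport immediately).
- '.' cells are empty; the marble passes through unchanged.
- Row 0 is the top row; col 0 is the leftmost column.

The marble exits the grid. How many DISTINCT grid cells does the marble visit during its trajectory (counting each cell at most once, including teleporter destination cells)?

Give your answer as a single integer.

Step 1: enter (7,6), '@' teleport (7,6)->(5,2), also enter (5,2), move up to (4,2)
Step 2: enter (4,2), '.' pass, move up to (3,2)
Step 3: enter (3,2), '.' pass, move up to (2,2)
Step 4: enter (2,2), '.' pass, move up to (1,2)
Step 5: enter (1,2), '.' pass, move up to (0,2)
Step 6: enter (0,2), '.' pass, move up to (-1,2)
Step 7: at (-1,2) — EXIT via top edge, pos 2
Distinct cells visited: 7 (path length 7)

Answer: 7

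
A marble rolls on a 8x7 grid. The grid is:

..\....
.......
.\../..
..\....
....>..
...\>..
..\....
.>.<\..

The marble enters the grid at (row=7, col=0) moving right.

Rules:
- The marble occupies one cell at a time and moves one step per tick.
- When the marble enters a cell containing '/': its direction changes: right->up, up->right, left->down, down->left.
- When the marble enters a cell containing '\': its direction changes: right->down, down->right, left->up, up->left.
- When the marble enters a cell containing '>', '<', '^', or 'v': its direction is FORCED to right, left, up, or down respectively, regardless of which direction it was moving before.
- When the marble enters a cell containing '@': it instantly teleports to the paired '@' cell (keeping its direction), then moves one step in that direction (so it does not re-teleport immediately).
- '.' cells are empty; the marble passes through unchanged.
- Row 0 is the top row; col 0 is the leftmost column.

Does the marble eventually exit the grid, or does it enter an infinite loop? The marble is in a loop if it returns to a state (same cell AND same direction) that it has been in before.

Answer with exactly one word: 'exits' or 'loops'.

Step 1: enter (7,0), '.' pass, move right to (7,1)
Step 2: enter (7,1), '>' forces right->right, move right to (7,2)
Step 3: enter (7,2), '.' pass, move right to (7,3)
Step 4: enter (7,3), '<' forces right->left, move left to (7,2)
Step 5: enter (7,2), '.' pass, move left to (7,1)
Step 6: enter (7,1), '>' forces left->right, move right to (7,2)
Step 7: at (7,2) dir=right — LOOP DETECTED (seen before)

Answer: loops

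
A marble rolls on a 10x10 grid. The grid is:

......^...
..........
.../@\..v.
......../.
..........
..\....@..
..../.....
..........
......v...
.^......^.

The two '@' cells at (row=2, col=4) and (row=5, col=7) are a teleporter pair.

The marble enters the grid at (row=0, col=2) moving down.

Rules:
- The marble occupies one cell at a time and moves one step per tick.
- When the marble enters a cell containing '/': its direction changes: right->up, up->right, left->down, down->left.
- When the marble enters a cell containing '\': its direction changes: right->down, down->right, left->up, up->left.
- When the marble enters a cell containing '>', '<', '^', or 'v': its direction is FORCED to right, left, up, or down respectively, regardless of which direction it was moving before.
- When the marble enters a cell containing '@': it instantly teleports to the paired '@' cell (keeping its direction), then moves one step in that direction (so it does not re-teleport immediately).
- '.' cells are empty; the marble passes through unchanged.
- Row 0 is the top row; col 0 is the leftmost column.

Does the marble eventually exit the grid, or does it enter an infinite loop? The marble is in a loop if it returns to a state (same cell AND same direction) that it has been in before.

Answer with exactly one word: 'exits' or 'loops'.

Answer: exits

Derivation:
Step 1: enter (0,2), '.' pass, move down to (1,2)
Step 2: enter (1,2), '.' pass, move down to (2,2)
Step 3: enter (2,2), '.' pass, move down to (3,2)
Step 4: enter (3,2), '.' pass, move down to (4,2)
Step 5: enter (4,2), '.' pass, move down to (5,2)
Step 6: enter (5,2), '\' deflects down->right, move right to (5,3)
Step 7: enter (5,3), '.' pass, move right to (5,4)
Step 8: enter (5,4), '.' pass, move right to (5,5)
Step 9: enter (5,5), '.' pass, move right to (5,6)
Step 10: enter (5,6), '.' pass, move right to (5,7)
Step 11: enter (5,7), '@' teleport (5,7)->(2,4), also enter (2,4), move right to (2,5)
Step 12: enter (2,5), '\' deflects right->down, move down to (3,5)
Step 13: enter (3,5), '.' pass, move down to (4,5)
Step 14: enter (4,5), '.' pass, move down to (5,5)
Step 15: enter (5,5), '.' pass, move down to (6,5)
Step 16: enter (6,5), '.' pass, move down to (7,5)
Step 17: enter (7,5), '.' pass, move down to (8,5)
Step 18: enter (8,5), '.' pass, move down to (9,5)
Step 19: enter (9,5), '.' pass, move down to (10,5)
Step 20: at (10,5) — EXIT via bottom edge, pos 5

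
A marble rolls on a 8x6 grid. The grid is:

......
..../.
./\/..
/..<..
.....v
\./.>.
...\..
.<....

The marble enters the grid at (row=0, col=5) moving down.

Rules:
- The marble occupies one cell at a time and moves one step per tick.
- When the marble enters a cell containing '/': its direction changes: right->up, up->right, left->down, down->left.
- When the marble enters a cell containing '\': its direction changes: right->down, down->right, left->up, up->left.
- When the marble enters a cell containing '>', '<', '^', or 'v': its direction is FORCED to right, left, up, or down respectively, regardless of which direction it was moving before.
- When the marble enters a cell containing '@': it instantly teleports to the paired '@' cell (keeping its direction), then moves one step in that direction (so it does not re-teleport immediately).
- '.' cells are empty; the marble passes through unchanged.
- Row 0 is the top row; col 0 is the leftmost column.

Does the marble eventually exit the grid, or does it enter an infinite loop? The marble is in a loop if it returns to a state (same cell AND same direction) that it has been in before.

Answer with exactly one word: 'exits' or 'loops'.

Answer: exits

Derivation:
Step 1: enter (0,5), '.' pass, move down to (1,5)
Step 2: enter (1,5), '.' pass, move down to (2,5)
Step 3: enter (2,5), '.' pass, move down to (3,5)
Step 4: enter (3,5), '.' pass, move down to (4,5)
Step 5: enter (4,5), 'v' forces down->down, move down to (5,5)
Step 6: enter (5,5), '.' pass, move down to (6,5)
Step 7: enter (6,5), '.' pass, move down to (7,5)
Step 8: enter (7,5), '.' pass, move down to (8,5)
Step 9: at (8,5) — EXIT via bottom edge, pos 5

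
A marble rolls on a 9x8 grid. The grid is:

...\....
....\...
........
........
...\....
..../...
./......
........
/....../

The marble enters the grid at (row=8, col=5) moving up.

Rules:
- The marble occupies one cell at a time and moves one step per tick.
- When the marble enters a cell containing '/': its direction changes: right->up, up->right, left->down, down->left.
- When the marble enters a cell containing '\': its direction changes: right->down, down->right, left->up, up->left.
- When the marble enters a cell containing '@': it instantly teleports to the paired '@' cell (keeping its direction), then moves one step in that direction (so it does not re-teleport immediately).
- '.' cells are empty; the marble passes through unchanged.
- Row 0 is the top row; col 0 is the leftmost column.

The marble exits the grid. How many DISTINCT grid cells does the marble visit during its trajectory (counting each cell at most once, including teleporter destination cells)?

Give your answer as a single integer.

Step 1: enter (8,5), '.' pass, move up to (7,5)
Step 2: enter (7,5), '.' pass, move up to (6,5)
Step 3: enter (6,5), '.' pass, move up to (5,5)
Step 4: enter (5,5), '.' pass, move up to (4,5)
Step 5: enter (4,5), '.' pass, move up to (3,5)
Step 6: enter (3,5), '.' pass, move up to (2,5)
Step 7: enter (2,5), '.' pass, move up to (1,5)
Step 8: enter (1,5), '.' pass, move up to (0,5)
Step 9: enter (0,5), '.' pass, move up to (-1,5)
Step 10: at (-1,5) — EXIT via top edge, pos 5
Distinct cells visited: 9 (path length 9)

Answer: 9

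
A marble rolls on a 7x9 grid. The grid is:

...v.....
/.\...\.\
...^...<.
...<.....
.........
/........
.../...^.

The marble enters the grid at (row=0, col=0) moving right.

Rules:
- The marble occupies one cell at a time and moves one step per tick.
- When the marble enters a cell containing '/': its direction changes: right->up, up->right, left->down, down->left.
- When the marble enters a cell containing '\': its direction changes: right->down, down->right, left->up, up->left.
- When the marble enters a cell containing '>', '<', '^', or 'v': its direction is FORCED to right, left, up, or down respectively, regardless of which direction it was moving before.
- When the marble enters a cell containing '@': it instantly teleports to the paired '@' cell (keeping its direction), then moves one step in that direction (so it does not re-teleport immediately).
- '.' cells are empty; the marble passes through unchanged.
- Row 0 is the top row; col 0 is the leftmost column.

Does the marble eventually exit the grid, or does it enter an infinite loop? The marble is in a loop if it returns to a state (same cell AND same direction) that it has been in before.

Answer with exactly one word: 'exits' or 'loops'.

Answer: loops

Derivation:
Step 1: enter (0,0), '.' pass, move right to (0,1)
Step 2: enter (0,1), '.' pass, move right to (0,2)
Step 3: enter (0,2), '.' pass, move right to (0,3)
Step 4: enter (0,3), 'v' forces right->down, move down to (1,3)
Step 5: enter (1,3), '.' pass, move down to (2,3)
Step 6: enter (2,3), '^' forces down->up, move up to (1,3)
Step 7: enter (1,3), '.' pass, move up to (0,3)
Step 8: enter (0,3), 'v' forces up->down, move down to (1,3)
Step 9: at (1,3) dir=down — LOOP DETECTED (seen before)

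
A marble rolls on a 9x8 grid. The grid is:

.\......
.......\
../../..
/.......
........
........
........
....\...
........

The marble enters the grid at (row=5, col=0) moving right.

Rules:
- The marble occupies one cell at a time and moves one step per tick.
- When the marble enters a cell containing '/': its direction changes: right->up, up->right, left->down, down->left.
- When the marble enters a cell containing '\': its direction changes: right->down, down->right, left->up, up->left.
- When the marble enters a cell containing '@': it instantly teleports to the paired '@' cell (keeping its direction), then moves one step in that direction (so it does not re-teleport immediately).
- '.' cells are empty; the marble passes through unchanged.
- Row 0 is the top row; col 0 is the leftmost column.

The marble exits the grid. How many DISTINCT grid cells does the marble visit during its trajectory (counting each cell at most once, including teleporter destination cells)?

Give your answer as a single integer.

Answer: 8

Derivation:
Step 1: enter (5,0), '.' pass, move right to (5,1)
Step 2: enter (5,1), '.' pass, move right to (5,2)
Step 3: enter (5,2), '.' pass, move right to (5,3)
Step 4: enter (5,3), '.' pass, move right to (5,4)
Step 5: enter (5,4), '.' pass, move right to (5,5)
Step 6: enter (5,5), '.' pass, move right to (5,6)
Step 7: enter (5,6), '.' pass, move right to (5,7)
Step 8: enter (5,7), '.' pass, move right to (5,8)
Step 9: at (5,8) — EXIT via right edge, pos 5
Distinct cells visited: 8 (path length 8)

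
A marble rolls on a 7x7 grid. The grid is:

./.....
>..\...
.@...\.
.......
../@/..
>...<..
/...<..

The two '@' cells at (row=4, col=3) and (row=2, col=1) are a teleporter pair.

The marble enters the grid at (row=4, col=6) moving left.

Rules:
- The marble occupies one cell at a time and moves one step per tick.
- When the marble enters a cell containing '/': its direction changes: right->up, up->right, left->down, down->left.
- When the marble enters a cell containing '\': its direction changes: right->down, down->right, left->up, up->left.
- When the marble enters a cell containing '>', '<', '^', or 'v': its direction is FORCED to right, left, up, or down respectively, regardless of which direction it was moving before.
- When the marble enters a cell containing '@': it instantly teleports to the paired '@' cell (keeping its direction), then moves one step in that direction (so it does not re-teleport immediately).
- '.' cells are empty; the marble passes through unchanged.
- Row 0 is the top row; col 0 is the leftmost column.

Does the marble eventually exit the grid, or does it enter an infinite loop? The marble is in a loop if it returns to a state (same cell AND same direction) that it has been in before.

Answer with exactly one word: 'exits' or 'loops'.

Step 1: enter (4,6), '.' pass, move left to (4,5)
Step 2: enter (4,5), '.' pass, move left to (4,4)
Step 3: enter (4,4), '/' deflects left->down, move down to (5,4)
Step 4: enter (5,4), '<' forces down->left, move left to (5,3)
Step 5: enter (5,3), '.' pass, move left to (5,2)
Step 6: enter (5,2), '.' pass, move left to (5,1)
Step 7: enter (5,1), '.' pass, move left to (5,0)
Step 8: enter (5,0), '>' forces left->right, move right to (5,1)
Step 9: enter (5,1), '.' pass, move right to (5,2)
Step 10: enter (5,2), '.' pass, move right to (5,3)
Step 11: enter (5,3), '.' pass, move right to (5,4)
Step 12: enter (5,4), '<' forces right->left, move left to (5,3)
Step 13: at (5,3) dir=left — LOOP DETECTED (seen before)

Answer: loops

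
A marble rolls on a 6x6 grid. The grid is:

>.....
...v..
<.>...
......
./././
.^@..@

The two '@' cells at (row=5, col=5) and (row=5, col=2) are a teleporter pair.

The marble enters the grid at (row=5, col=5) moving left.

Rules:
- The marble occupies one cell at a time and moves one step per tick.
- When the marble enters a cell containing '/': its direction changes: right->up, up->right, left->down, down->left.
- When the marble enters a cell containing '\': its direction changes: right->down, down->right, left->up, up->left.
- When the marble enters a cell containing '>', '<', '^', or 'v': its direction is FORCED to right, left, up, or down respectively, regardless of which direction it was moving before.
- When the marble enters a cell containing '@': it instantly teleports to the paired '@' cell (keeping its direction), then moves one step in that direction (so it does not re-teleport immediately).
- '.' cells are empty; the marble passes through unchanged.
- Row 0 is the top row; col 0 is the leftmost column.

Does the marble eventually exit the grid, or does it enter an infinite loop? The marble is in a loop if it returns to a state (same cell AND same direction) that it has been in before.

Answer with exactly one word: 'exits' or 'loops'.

Step 1: enter (5,5), '@' teleport (5,5)->(5,2), also enter (5,2), move left to (5,1)
Step 2: enter (5,1), '^' forces left->up, move up to (4,1)
Step 3: enter (4,1), '/' deflects up->right, move right to (4,2)
Step 4: enter (4,2), '.' pass, move right to (4,3)
Step 5: enter (4,3), '/' deflects right->up, move up to (3,3)
Step 6: enter (3,3), '.' pass, move up to (2,3)
Step 7: enter (2,3), '.' pass, move up to (1,3)
Step 8: enter (1,3), 'v' forces up->down, move down to (2,3)
Step 9: enter (2,3), '.' pass, move down to (3,3)
Step 10: enter (3,3), '.' pass, move down to (4,3)
Step 11: enter (4,3), '/' deflects down->left, move left to (4,2)
Step 12: enter (4,2), '.' pass, move left to (4,1)
Step 13: enter (4,1), '/' deflects left->down, move down to (5,1)
Step 14: enter (5,1), '^' forces down->up, move up to (4,1)
Step 15: at (4,1) dir=up — LOOP DETECTED (seen before)

Answer: loops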